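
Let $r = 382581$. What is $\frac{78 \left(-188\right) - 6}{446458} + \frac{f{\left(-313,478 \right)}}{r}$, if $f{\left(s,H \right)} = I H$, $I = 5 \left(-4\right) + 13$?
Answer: $- \frac{3553155869}{85403174049} \approx -0.041605$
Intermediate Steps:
$I = -7$ ($I = -20 + 13 = -7$)
$f{\left(s,H \right)} = - 7 H$
$\frac{78 \left(-188\right) - 6}{446458} + \frac{f{\left(-313,478 \right)}}{r} = \frac{78 \left(-188\right) - 6}{446458} + \frac{\left(-7\right) 478}{382581} = \left(-14664 - 6\right) \frac{1}{446458} - \frac{3346}{382581} = \left(-14670\right) \frac{1}{446458} - \frac{3346}{382581} = - \frac{7335}{223229} - \frac{3346}{382581} = - \frac{3553155869}{85403174049}$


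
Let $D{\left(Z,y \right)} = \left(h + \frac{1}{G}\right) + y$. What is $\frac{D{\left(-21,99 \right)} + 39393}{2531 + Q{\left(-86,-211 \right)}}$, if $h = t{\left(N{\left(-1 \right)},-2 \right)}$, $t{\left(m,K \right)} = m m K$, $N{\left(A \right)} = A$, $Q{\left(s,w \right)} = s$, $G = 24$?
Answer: $\frac{947761}{58680} \approx 16.151$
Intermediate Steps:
$t{\left(m,K \right)} = K m^{2}$ ($t{\left(m,K \right)} = m^{2} K = K m^{2}$)
$h = -2$ ($h = - 2 \left(-1\right)^{2} = \left(-2\right) 1 = -2$)
$D{\left(Z,y \right)} = - \frac{47}{24} + y$ ($D{\left(Z,y \right)} = \left(-2 + \frac{1}{24}\right) + y = - \frac{47}{24} + y$)
$\frac{D{\left(-21,99 \right)} + 39393}{2531 + Q{\left(-86,-211 \right)}} = \frac{\left(- \frac{47}{24} + 99\right) + 39393}{2531 - 86} = \frac{\frac{2329}{24} + 39393}{2445} = \frac{947761}{24} \cdot \frac{1}{2445} = \frac{947761}{58680}$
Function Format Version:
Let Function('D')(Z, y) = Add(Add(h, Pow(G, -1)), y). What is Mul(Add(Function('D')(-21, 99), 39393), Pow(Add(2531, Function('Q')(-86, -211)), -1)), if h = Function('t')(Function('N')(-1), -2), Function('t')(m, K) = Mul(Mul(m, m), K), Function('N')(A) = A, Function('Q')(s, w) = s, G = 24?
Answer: Rational(947761, 58680) ≈ 16.151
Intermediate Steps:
Function('t')(m, K) = Mul(K, Pow(m, 2)) (Function('t')(m, K) = Mul(Pow(m, 2), K) = Mul(K, Pow(m, 2)))
h = -2 (h = Mul(-2, Pow(-1, 2)) = Mul(-2, 1) = -2)
Function('D')(Z, y) = Add(Rational(-47, 24), y) (Function('D')(Z, y) = Add(Add(-2, Pow(24, -1)), y) = Add(Add(-2, Rational(1, 24)), y) = Add(Rational(-47, 24), y))
Mul(Add(Function('D')(-21, 99), 39393), Pow(Add(2531, Function('Q')(-86, -211)), -1)) = Mul(Add(Add(Rational(-47, 24), 99), 39393), Pow(Add(2531, -86), -1)) = Mul(Add(Rational(2329, 24), 39393), Pow(2445, -1)) = Mul(Rational(947761, 24), Rational(1, 2445)) = Rational(947761, 58680)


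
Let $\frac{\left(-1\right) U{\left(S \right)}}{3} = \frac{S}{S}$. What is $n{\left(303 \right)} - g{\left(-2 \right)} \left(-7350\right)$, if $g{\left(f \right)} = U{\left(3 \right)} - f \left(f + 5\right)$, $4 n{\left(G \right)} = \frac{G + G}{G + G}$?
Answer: $\frac{88201}{4} \approx 22050.0$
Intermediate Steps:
$U{\left(S \right)} = -3$ ($U{\left(S \right)} = - 3 \frac{S}{S} = \left(-3\right) 1 = -3$)
$n{\left(G \right)} = \frac{1}{4}$ ($n{\left(G \right)} = \frac{\left(G + G\right) \frac{1}{G + G}}{4} = \frac{2 G \frac{1}{2 G}}{4} = \frac{1}{4} \cdot 1 = \frac{1}{4}$)
$g{\left(f \right)} = -3 - f \left(5 + f\right)$ ($g{\left(f \right)} = -3 - f \left(f + 5\right) = -3 - f \left(5 + f\right)$)
$n{\left(303 \right)} - g{\left(-2 \right)} \left(-7350\right) = \frac{1}{4} - \left(-3 - \left(-2\right)^{2} - -10\right) \left(-7350\right) = \frac{1}{4} - \left(-3 - 4 + 10\right) \left(-7350\right) = \frac{1}{4} - 3 \left(-7350\right) = \frac{1}{4} - -22050 = \frac{1}{4} + 22050 = \frac{88201}{4}$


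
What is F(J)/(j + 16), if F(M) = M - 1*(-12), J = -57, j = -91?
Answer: ⅗ ≈ 0.60000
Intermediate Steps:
F(M) = 12 + M (F(M) = M + 12 = 12 + M)
F(J)/(j + 16) = (12 - 57)/(-91 + 16) = -45/(-75) = -1/75*(-45) = ⅗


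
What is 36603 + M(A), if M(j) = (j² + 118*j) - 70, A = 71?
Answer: 49952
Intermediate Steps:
M(j) = -70 + j² + 118*j
36603 + M(A) = 36603 + (-70 + 71² + 118*71) = 36603 + (-70 + 5041 + 8378) = 36603 + 13349 = 49952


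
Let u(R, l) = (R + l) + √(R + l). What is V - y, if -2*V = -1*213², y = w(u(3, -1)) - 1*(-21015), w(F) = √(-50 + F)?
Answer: 3339/2 - √(-48 + √2) ≈ 1669.5 - 6.8254*I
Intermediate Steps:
u(R, l) = R + l + √(R + l)
y = 21015 + √(-48 + √2) (y = √(-50 + (3 - 1 + √(3 - 1))) - 1*(-21015) = √(-50 + (3 - 1 + √2)) + 21015 = √(-50 + (2 + √2)) + 21015 = √(-48 + √2) + 21015 = 21015 + √(-48 + √2) ≈ 21015.0 + 6.8254*I)
V = 45369/2 (V = -(-1)*213²/2 = -(-1)*45369/2 = -½*(-45369) = 45369/2 ≈ 22685.)
V - y = 45369/2 - (21015 + √(-48 + √2)) = 45369/2 + (-21015 - √(-48 + √2)) = 3339/2 - √(-48 + √2)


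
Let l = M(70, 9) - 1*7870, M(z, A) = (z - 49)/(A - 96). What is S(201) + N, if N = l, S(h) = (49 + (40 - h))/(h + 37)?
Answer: -3880261/493 ≈ -7870.7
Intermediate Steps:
M(z, A) = (-49 + z)/(-96 + A)
S(h) = (89 - h)/(37 + h)
l = -228237/29 (l = (-49 + 70)/(-96 + 9) - 1*7870 = 21/(-87) - 7870 = -1/87*21 - 7870 = -7/29 - 7870 = -228237/29 ≈ -7870.2)
N = -228237/29 ≈ -7870.2
S(201) + N = (89 - 1*201)/(37 + 201) - 228237/29 = (89 - 201)/238 - 228237/29 = (1/238)*(-112) - 228237/29 = -8/17 - 228237/29 = -3880261/493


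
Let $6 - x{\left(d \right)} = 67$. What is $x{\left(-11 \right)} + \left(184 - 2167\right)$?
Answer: $-2044$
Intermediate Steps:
$x{\left(d \right)} = -61$ ($x{\left(d \right)} = 6 - 67 = -61$)
$x{\left(-11 \right)} + \left(184 - 2167\right) = -61 + \left(184 - 2167\right) = -61 - 1983 = -2044$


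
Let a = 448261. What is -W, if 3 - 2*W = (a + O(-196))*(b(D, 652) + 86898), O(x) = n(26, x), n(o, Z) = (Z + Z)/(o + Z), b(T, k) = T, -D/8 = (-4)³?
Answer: 666105824591/34 ≈ 1.9591e+10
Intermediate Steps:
D = 512 (D = -8*(-4)³ = -8*(-64) = 512)
n(o, Z) = 2*Z/(Z + o) (n(o, Z) = (2*Z)/(Z + o) = 2*Z/(Z + o))
O(x) = 2*x/(26 + x) (O(x) = 2*x/(x + 26) = 2*x/(26 + x))
W = -666105824591/34 (W = 3/2 - (448261 + 2*(-196)/(26 - 196))*(512 + 86898)/2 = 3/2 - (448261 + 2*(-196)/(-170))*87410/2 = 3/2 - (448261 + 2*(-196)*(-1/170))*87410/2 = 3/2 - (448261 + 196/85)*87410/2 = 3/2 - 38102381*87410/170 = 3/2 - ½*666105824642/17 = 3/2 - 333052912321/17 = -666105824591/34 ≈ -1.9591e+10)
-W = -1*(-666105824591/34) = 666105824591/34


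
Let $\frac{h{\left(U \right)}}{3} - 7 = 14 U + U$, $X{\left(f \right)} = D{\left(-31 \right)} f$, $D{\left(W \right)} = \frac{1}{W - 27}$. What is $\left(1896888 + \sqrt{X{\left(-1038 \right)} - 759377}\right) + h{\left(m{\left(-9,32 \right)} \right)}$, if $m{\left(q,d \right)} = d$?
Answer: $1898349 + \frac{i \sqrt{638621006}}{29} \approx 1.8983 \cdot 10^{6} + 871.41 i$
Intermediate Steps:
$D{\left(W \right)} = \frac{1}{-27 + W}$
$X{\left(f \right)} = - \frac{f}{58}$ ($X{\left(f \right)} = \frac{f}{-27 - 31} = \frac{f}{-58} = - \frac{f}{58}$)
$h{\left(U \right)} = 21 + 45 U$ ($h{\left(U \right)} = 21 + 3 \left(14 U + U\right) = 21 + 3 \cdot 15 U = 21 + 45 U$)
$\left(1896888 + \sqrt{X{\left(-1038 \right)} - 759377}\right) + h{\left(m{\left(-9,32 \right)} \right)} = \left(1896888 + \sqrt{\left(- \frac{1}{58}\right) \left(-1038\right) - 759377}\right) + \left(21 + 45 \cdot 32\right) = \left(1896888 + \sqrt{\frac{519}{29} - 759377}\right) + \left(21 + 1440\right) = \left(1896888 + \sqrt{- \frac{22021414}{29}}\right) + 1461 = \left(1896888 + \frac{i \sqrt{638621006}}{29}\right) + 1461 = 1898349 + \frac{i \sqrt{638621006}}{29}$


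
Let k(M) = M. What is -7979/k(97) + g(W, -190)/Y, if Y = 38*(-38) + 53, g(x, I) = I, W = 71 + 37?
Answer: -11080359/134927 ≈ -82.121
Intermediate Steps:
W = 108
Y = -1391 (Y = -1444 + 53 = -1391)
-7979/k(97) + g(W, -190)/Y = -7979/97 - 190/(-1391) = -7979*1/97 - 190*(-1/1391) = -7979/97 + 190/1391 = -11080359/134927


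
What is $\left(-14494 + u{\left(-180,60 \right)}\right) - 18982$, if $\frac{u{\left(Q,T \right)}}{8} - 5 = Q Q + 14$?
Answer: $225876$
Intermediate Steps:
$u{\left(Q,T \right)} = 152 + 8 Q^{2}$ ($u{\left(Q,T \right)} = 40 + 8 \left(Q Q + 14\right) = 40 + 8 \left(Q^{2} + 14\right) = 40 + 8 \left(14 + Q^{2}\right) = 40 + \left(112 + 8 Q^{2}\right) = 152 + 8 Q^{2}$)
$\left(-14494 + u{\left(-180,60 \right)}\right) - 18982 = \left(-14494 + \left(152 + 8 \left(-180\right)^{2}\right)\right) - 18982 = \left(-14494 + \left(152 + 8 \cdot 32400\right)\right) - 18982 = \left(-14494 + \left(152 + 259200\right)\right) - 18982 = \left(-14494 + 259352\right) - 18982 = 244858 - 18982 = 225876$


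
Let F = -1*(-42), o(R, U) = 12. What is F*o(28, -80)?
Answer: 504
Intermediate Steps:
F = 42
F*o(28, -80) = 42*12 = 504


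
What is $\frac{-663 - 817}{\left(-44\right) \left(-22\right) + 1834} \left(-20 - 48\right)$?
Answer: $\frac{50320}{1401} \approx 35.917$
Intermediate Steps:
$\frac{-663 - 817}{\left(-44\right) \left(-22\right) + 1834} \left(-20 - 48\right) = - \frac{1480}{968 + 1834} \left(-20 - 48\right) = - \frac{1480}{2802} \left(-68\right) = \left(-1480\right) \frac{1}{2802} \left(-68\right) = \left(- \frac{740}{1401}\right) \left(-68\right) = \frac{50320}{1401}$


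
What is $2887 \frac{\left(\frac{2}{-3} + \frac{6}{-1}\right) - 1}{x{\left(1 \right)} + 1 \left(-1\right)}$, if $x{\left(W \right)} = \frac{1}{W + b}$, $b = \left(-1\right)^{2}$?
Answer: $\frac{132802}{3} \approx 44267.0$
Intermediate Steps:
$b = 1$
$x{\left(W \right)} = \frac{1}{1 + W}$ ($x{\left(W \right)} = \frac{1}{W + 1} = \frac{1}{1 + W}$)
$2887 \frac{\left(\frac{2}{-3} + \frac{6}{-1}\right) - 1}{x{\left(1 \right)} + 1 \left(-1\right)} = 2887 \frac{\left(\frac{2}{-3} + \frac{6}{-1}\right) - 1}{\frac{1}{1 + 1} + 1 \left(-1\right)} = 2887 \frac{\left(2 \left(- \frac{1}{3}\right) + 6 \left(-1\right)\right) - 1}{\frac{1}{2} - 1} = 2887 \frac{\left(- \frac{2}{3} - 6\right) - 1}{\frac{1}{2} - 1} = 2887 \frac{- \frac{20}{3} - 1}{- \frac{1}{2}} = 2887 \left(\left(- \frac{23}{3}\right) \left(-2\right)\right) = 2887 \cdot \frac{46}{3} = \frac{132802}{3}$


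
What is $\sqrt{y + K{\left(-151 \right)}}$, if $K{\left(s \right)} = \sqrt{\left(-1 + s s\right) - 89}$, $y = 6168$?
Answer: $\sqrt{6168 + \sqrt{22711}} \approx 79.49$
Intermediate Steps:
$K{\left(s \right)} = \sqrt{-90 + s^{2}}$ ($K{\left(s \right)} = \sqrt{\left(-1 + s^{2}\right) - 89} = \sqrt{-90 + s^{2}}$)
$\sqrt{y + K{\left(-151 \right)}} = \sqrt{6168 + \sqrt{-90 + \left(-151\right)^{2}}} = \sqrt{6168 + \sqrt{-90 + 22801}} = \sqrt{6168 + \sqrt{22711}}$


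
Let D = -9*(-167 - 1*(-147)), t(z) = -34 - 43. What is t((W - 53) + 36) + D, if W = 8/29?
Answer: 103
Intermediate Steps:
W = 8/29 (W = 8*(1/29) = 8/29 ≈ 0.27586)
t(z) = -77
D = 180 (D = -9*(-167 + 147) = -9*(-20) = 180)
t((W - 53) + 36) + D = -77 + 180 = 103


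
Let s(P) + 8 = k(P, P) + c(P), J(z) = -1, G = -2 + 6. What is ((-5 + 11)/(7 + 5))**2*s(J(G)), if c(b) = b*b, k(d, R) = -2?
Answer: -9/4 ≈ -2.2500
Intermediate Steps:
G = 4
c(b) = b**2
s(P) = -10 + P**2 (s(P) = -8 + (-2 + P**2) = -10 + P**2)
((-5 + 11)/(7 + 5))**2*s(J(G)) = ((-5 + 11)/(7 + 5))**2*(-10 + (-1)**2) = (6/12)**2*(-10 + 1) = (6*(1/12))**2*(-9) = (1/2)**2*(-9) = (1/4)*(-9) = -9/4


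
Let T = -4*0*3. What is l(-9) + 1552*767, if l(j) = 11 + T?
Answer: 1190395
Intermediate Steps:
T = 0 (T = 0*3 = 0)
l(j) = 11 (l(j) = 11 + 0 = 11)
l(-9) + 1552*767 = 11 + 1552*767 = 11 + 1190384 = 1190395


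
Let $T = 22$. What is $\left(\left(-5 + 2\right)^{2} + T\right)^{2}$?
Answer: $961$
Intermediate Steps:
$\left(\left(-5 + 2\right)^{2} + T\right)^{2} = \left(\left(-5 + 2\right)^{2} + 22\right)^{2} = \left(\left(-3\right)^{2} + 22\right)^{2} = \left(9 + 22\right)^{2} = 31^{2} = 961$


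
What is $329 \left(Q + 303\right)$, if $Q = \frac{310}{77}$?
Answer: $\frac{1111127}{11} \approx 1.0101 \cdot 10^{5}$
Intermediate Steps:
$Q = \frac{310}{77}$ ($Q = 310 \cdot \frac{1}{77} = \frac{310}{77} \approx 4.026$)
$329 \left(Q + 303\right) = 329 \left(\frac{310}{77} + 303\right) = 329 \cdot \frac{23641}{77} = \frac{1111127}{11}$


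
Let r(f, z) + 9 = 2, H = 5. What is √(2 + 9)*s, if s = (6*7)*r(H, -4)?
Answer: -294*√11 ≈ -975.09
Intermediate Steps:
r(f, z) = -7 (r(f, z) = -9 + 2 = -7)
s = -294 (s = (6*7)*(-7) = 42*(-7) = -294)
√(2 + 9)*s = √(2 + 9)*(-294) = √11*(-294) = -294*√11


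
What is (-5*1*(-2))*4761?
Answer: 47610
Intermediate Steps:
(-5*1*(-2))*4761 = -5*(-2)*4761 = 10*4761 = 47610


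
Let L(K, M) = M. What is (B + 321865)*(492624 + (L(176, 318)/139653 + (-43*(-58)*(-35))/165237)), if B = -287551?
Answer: 14447085943538726520/854660843 ≈ 1.6904e+10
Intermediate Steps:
(B + 321865)*(492624 + (L(176, 318)/139653 + (-43*(-58)*(-35))/165237)) = (-287551 + 321865)*(492624 + (318/139653 + (-43*(-58)*(-35))/165237)) = 34314*(492624 + (318*(1/139653) + (2494*(-35))*(1/165237))) = 34314*(492624 + (106/46551 - 87290*1/165237)) = 34314*(492624 + (106/46551 - 87290/165237)) = 34314*(492624 - 449546852/854660843) = 34314*(421025993575180/854660843) = 14447085943538726520/854660843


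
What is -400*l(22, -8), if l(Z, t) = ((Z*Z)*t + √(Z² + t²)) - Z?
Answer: 1557600 - 800*√137 ≈ 1.5482e+6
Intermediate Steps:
l(Z, t) = √(Z² + t²) - Z + t*Z² (l(Z, t) = (Z²*t + √(Z² + t²)) - Z = (t*Z² + √(Z² + t²)) - Z = (√(Z² + t²) + t*Z²) - Z = √(Z² + t²) - Z + t*Z²)
-400*l(22, -8) = -400*(√(22² + (-8)²) - 1*22 - 8*22²) = -400*(√(484 + 64) - 22 - 8*484) = -400*(√548 - 22 - 3872) = -400*(2*√137 - 22 - 3872) = -400*(-3894 + 2*√137) = 1557600 - 800*√137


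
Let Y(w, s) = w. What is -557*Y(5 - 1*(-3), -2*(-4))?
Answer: -4456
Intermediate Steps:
-557*Y(5 - 1*(-3), -2*(-4)) = -557*(5 - 1*(-3)) = -557*(5 + 3) = -557*8 = -4456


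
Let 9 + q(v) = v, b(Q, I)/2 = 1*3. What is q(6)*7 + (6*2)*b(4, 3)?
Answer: 51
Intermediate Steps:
b(Q, I) = 6 (b(Q, I) = 2*(1*3) = 2*3 = 6)
q(v) = -9 + v
q(6)*7 + (6*2)*b(4, 3) = (-9 + 6)*7 + (6*2)*6 = -3*7 + 12*6 = -21 + 72 = 51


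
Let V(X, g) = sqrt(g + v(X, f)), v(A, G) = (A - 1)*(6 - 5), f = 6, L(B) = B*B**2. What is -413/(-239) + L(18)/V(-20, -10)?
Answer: 413/239 - 5832*I*sqrt(31)/31 ≈ 1.728 - 1047.5*I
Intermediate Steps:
L(B) = B**3
v(A, G) = -1 + A (v(A, G) = (-1 + A)*1 = -1 + A)
V(X, g) = sqrt(-1 + X + g) (V(X, g) = sqrt(g + (-1 + X)) = sqrt(-1 + X + g))
-413/(-239) + L(18)/V(-20, -10) = -413/(-239) + 18**3/(sqrt(-1 - 20 - 10)) = -413*(-1/239) + 5832/(sqrt(-31)) = 413/239 + 5832/((I*sqrt(31))) = 413/239 + 5832*(-I*sqrt(31)/31) = 413/239 - 5832*I*sqrt(31)/31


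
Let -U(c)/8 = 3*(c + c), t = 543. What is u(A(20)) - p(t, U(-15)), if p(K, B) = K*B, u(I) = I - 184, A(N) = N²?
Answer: -390744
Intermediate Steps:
u(I) = -184 + I
U(c) = -48*c (U(c) = -24*(c + c) = -24*2*c = -48*c)
p(K, B) = B*K
u(A(20)) - p(t, U(-15)) = (-184 + 20²) - (-48*(-15))*543 = (-184 + 400) - 720*543 = 216 - 1*390960 = 216 - 390960 = -390744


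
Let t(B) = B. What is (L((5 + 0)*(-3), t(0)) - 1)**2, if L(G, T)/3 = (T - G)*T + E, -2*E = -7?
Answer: 361/4 ≈ 90.250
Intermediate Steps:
E = 7/2 (E = -1/2*(-7) = 7/2 ≈ 3.5000)
L(G, T) = 21/2 + 3*T*(T - G) (L(G, T) = 3*((T - G)*T + 7/2) = 3*(T*(T - G) + 7/2) = 3*(7/2 + T*(T - G)) = 21/2 + 3*T*(T - G))
(L((5 + 0)*(-3), t(0)) - 1)**2 = ((21/2 + 3*0**2 - 3*(5 + 0)*(-3)*0) - 1)**2 = ((21/2 + 3*0 - 3*5*(-3)*0) - 1)**2 = ((21/2 + 0 - 3*(-15)*0) - 1)**2 = ((21/2 + 0 + 0) - 1)**2 = (21/2 - 1)**2 = (19/2)**2 = 361/4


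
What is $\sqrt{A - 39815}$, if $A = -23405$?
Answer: $2 i \sqrt{15805} \approx 251.44 i$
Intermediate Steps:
$\sqrt{A - 39815} = \sqrt{-23405 - 39815} = \sqrt{-63220} = 2 i \sqrt{15805}$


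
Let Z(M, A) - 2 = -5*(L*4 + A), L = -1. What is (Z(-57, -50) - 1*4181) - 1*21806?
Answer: -25715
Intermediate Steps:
Z(M, A) = 22 - 5*A (Z(M, A) = 2 - 5*(-1*4 + A) = 2 - 5*(-4 + A) = 2 + (20 - 5*A) = 22 - 5*A)
(Z(-57, -50) - 1*4181) - 1*21806 = ((22 - 5*(-50)) - 1*4181) - 1*21806 = ((22 + 250) - 4181) - 21806 = (272 - 4181) - 21806 = -3909 - 21806 = -25715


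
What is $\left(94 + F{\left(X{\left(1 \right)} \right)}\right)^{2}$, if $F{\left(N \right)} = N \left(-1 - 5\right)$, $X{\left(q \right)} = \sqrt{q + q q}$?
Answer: $8908 - 1128 \sqrt{2} \approx 7312.8$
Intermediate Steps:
$X{\left(q \right)} = \sqrt{q + q^{2}}$
$F{\left(N \right)} = - 6 N$ ($F{\left(N \right)} = N \left(-6\right) = - 6 N$)
$\left(94 + F{\left(X{\left(1 \right)} \right)}\right)^{2} = \left(94 - 6 \sqrt{1 \left(1 + 1\right)}\right)^{2} = \left(94 - 6 \sqrt{1 \cdot 2}\right)^{2} = \left(94 - 6 \sqrt{2}\right)^{2}$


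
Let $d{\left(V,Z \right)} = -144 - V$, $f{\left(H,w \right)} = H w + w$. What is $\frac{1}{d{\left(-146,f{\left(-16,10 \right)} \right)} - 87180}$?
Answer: $- \frac{1}{87178} \approx -1.1471 \cdot 10^{-5}$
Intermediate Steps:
$f{\left(H,w \right)} = w + H w$
$\frac{1}{d{\left(-146,f{\left(-16,10 \right)} \right)} - 87180} = \frac{1}{\left(-144 - -146\right) - 87180} = \frac{1}{\left(-144 + 146\right) - 87180} = \frac{1}{2 - 87180} = \frac{1}{-87178} = - \frac{1}{87178}$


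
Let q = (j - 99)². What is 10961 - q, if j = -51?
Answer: -11539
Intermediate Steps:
q = 22500 (q = (-51 - 99)² = (-150)² = 22500)
10961 - q = 10961 - 1*22500 = 10961 - 22500 = -11539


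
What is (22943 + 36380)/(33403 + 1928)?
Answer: 59323/35331 ≈ 1.6791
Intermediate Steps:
(22943 + 36380)/(33403 + 1928) = 59323/35331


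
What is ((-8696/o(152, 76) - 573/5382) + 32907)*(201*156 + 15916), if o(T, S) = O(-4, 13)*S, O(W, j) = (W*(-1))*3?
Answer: 1394946163840/897 ≈ 1.5551e+9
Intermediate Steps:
O(W, j) = -3*W (O(W, j) = -W*3 = -3*W)
o(T, S) = 12*S (o(T, S) = (-3*(-4))*S = 12*S)
((-8696/o(152, 76) - 573/5382) + 32907)*(201*156 + 15916) = ((-8696/(12*76) - 573/5382) + 32907)*(201*156 + 15916) = ((-8696/912 - 573*1/5382) + 32907)*(31356 + 15916) = ((-8696*1/912 - 191/1794) + 32907)*47272 = ((-1087/114 - 191/1794) + 32907)*47272 = (-164321/17043 + 32907)*47272 = (560669680/17043)*47272 = 1394946163840/897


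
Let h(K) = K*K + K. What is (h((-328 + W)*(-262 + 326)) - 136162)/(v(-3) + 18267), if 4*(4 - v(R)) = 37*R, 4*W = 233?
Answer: 238313816/14639 ≈ 16279.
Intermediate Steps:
W = 233/4 (W = (1/4)*233 = 233/4 ≈ 58.250)
h(K) = K + K**2 (h(K) = K**2 + K = K + K**2)
v(R) = 4 - 37*R/4
(h((-328 + W)*(-262 + 326)) - 136162)/(v(-3) + 18267) = (((-328 + 233/4)*(-262 + 326))*(1 + (-328 + 233/4)*(-262 + 326)) - 136162)/((4 - 37/4*(-3)) + 18267) = ((-1079/4*64)*(1 - 1079/4*64) - 136162)/((4 + 111/4) + 18267) = (-17264*(1 - 17264) - 136162)/(127/4 + 18267) = (-17264*(-17263) - 136162)/(73195/4) = (298028432 - 136162)*(4/73195) = 297892270*(4/73195) = 238313816/14639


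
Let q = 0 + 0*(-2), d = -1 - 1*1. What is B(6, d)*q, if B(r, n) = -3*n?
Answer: 0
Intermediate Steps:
d = -2 (d = -1 - 1 = -2)
q = 0 (q = 0 + 0 = 0)
B(6, d)*q = -3*(-2)*0 = 6*0 = 0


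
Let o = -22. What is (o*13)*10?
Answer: -2860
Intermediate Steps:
(o*13)*10 = -22*13*10 = -286*10 = -2860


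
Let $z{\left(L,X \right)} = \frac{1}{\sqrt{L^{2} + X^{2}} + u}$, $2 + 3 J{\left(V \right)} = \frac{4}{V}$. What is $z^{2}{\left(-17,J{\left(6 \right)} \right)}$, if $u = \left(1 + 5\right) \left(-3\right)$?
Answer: $\frac{81}{\left(162 - 5 \sqrt{937}\right)^{2}} \approx 1.0117$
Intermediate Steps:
$J{\left(V \right)} = - \frac{2}{3} + \frac{4}{3 V}$ ($J{\left(V \right)} = - \frac{2}{3} + \frac{4 \frac{1}{V}}{3} = - \frac{2}{3} + \frac{4}{3 V}$)
$u = -18$ ($u = 6 \left(-3\right) = -18$)
$z{\left(L,X \right)} = \frac{1}{-18 + \sqrt{L^{2} + X^{2}}}$ ($z{\left(L,X \right)} = \frac{1}{\sqrt{L^{2} + X^{2}} - 18} = \frac{1}{-18 + \sqrt{L^{2} + X^{2}}}$)
$z^{2}{\left(-17,J{\left(6 \right)} \right)} = \left(\frac{1}{-18 + \sqrt{\left(-17\right)^{2} + \left(\frac{2 \left(2 - 6\right)}{3 \cdot 6}\right)^{2}}}\right)^{2} = \left(\frac{1}{-18 + \sqrt{289 + \left(\frac{2}{3} \cdot \frac{1}{6} \left(2 - 6\right)\right)^{2}}}\right)^{2} = \left(\frac{1}{-18 + \sqrt{289 + \left(\frac{2}{3} \cdot \frac{1}{6} \left(-4\right)\right)^{2}}}\right)^{2} = \left(\frac{1}{-18 + \sqrt{289 + \left(- \frac{4}{9}\right)^{2}}}\right)^{2} = \left(\frac{1}{-18 + \sqrt{289 + \frac{16}{81}}}\right)^{2} = \left(\frac{1}{-18 + \sqrt{\frac{23425}{81}}}\right)^{2} = \left(\frac{1}{-18 + \frac{5 \sqrt{937}}{9}}\right)^{2} = \frac{1}{\left(-18 + \frac{5 \sqrt{937}}{9}\right)^{2}}$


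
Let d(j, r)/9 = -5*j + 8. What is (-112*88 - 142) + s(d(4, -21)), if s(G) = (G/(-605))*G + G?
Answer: -6125794/605 ≈ -10125.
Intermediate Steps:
d(j, r) = 72 - 45*j (d(j, r) = 9*(-5*j + 8) = 9*(8 - 5*j) = 72 - 45*j)
s(G) = G - G**2/605 (s(G) = (G*(-1/605))*G + G = (-G/605)*G + G = -G**2/605 + G = G - G**2/605)
(-112*88 - 142) + s(d(4, -21)) = (-112*88 - 142) + (72 - 45*4)*(605 - (72 - 45*4))/605 = (-9856 - 142) + (72 - 180)*(605 - (72 - 180))/605 = -9998 + (1/605)*(-108)*(605 - 1*(-108)) = -9998 + (1/605)*(-108)*(605 + 108) = -9998 + (1/605)*(-108)*713 = -9998 - 77004/605 = -6125794/605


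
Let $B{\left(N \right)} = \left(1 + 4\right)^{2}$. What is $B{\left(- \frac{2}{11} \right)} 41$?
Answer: $1025$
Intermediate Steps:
$B{\left(N \right)} = 25$ ($B{\left(N \right)} = 5^{2} = 25$)
$B{\left(- \frac{2}{11} \right)} 41 = 25 \cdot 41 = 1025$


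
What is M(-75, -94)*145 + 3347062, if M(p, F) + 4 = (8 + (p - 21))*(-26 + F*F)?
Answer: -109069118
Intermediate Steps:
M(p, F) = -4 + (-26 + F²)*(-13 + p) (M(p, F) = -4 + (8 + (p - 21))*(-26 + F*F) = -4 + (8 + (-21 + p))*(-26 + F²) = -4 + (-13 + p)*(-26 + F²) = -4 + (-26 + F²)*(-13 + p))
M(-75, -94)*145 + 3347062 = (334 - 26*(-75) - 13*(-94)² - 75*(-94)²)*145 + 3347062 = (334 + 1950 - 13*8836 - 75*8836)*145 + 3347062 = (334 + 1950 - 114868 - 662700)*145 + 3347062 = -775284*145 + 3347062 = -112416180 + 3347062 = -109069118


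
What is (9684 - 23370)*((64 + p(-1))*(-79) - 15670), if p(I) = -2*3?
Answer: 277168872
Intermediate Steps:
p(I) = -6
(9684 - 23370)*((64 + p(-1))*(-79) - 15670) = (9684 - 23370)*((64 - 6)*(-79) - 15670) = -13686*(58*(-79) - 15670) = -13686*(-4582 - 15670) = -13686*(-20252) = 277168872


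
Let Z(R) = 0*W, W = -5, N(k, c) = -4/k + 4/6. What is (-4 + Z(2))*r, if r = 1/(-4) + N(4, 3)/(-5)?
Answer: 11/15 ≈ 0.73333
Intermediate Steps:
N(k, c) = ⅔ - 4/k (N(k, c) = -4/k + 4*(⅙) = -4/k + ⅔ = ⅔ - 4/k)
r = -11/60 (r = 1/(-4) + (⅔ - 4/4)/(-5) = 1*(-¼) + (⅔ - 4*¼)*(-⅕) = -¼ + (⅔ - 1)*(-⅕) = -¼ - ⅓*(-⅕) = -¼ + 1/15 = -11/60 ≈ -0.18333)
Z(R) = 0 (Z(R) = 0*(-5) = 0)
(-4 + Z(2))*r = (-4 + 0)*(-11/60) = -4*(-11/60) = 11/15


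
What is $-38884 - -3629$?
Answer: $-35255$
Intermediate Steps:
$-38884 - -3629 = -38884 + \left(-15833 + 19462\right) = -38884 + 3629 = -35255$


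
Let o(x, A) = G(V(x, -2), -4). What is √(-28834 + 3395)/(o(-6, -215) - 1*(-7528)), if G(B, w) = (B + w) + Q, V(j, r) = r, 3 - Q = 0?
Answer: I*√25439/7525 ≈ 0.021196*I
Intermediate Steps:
Q = 3 (Q = 3 - 1*0 = 3 + 0 = 3)
G(B, w) = 3 + B + w (G(B, w) = (B + w) + 3 = 3 + B + w)
o(x, A) = -3 (o(x, A) = 3 - 2 - 4 = -3)
√(-28834 + 3395)/(o(-6, -215) - 1*(-7528)) = √(-28834 + 3395)/(-3 - 1*(-7528)) = √(-25439)/(-3 + 7528) = (I*√25439)/7525 = (I*√25439)*(1/7525) = I*√25439/7525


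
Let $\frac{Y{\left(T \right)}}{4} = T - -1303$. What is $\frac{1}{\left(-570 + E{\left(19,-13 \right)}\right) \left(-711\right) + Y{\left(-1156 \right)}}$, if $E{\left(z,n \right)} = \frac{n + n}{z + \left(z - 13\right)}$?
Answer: $\frac{25}{10164936} \approx 2.4594 \cdot 10^{-6}$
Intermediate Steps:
$Y{\left(T \right)} = 5212 + 4 T$ ($Y{\left(T \right)} = 4 \left(T - -1303\right) = 4 \left(T + 1303\right) = 4 \left(1303 + T\right) = 5212 + 4 T$)
$E{\left(z,n \right)} = \frac{2 n}{-13 + 2 z}$ ($E{\left(z,n \right)} = \frac{2 n}{z + \left(-13 + z\right)} = \frac{2 n}{-13 + 2 z}$)
$\frac{1}{\left(-570 + E{\left(19,-13 \right)}\right) \left(-711\right) + Y{\left(-1156 \right)}} = \frac{1}{\left(-570 + 2 \left(-13\right) \frac{1}{-13 + 2 \cdot 19}\right) \left(-711\right) + \left(5212 + 4 \left(-1156\right)\right)} = \frac{1}{\left(-570 + 2 \left(-13\right) \frac{1}{-13 + 38}\right) \left(-711\right) + \left(5212 - 4624\right)} = \frac{1}{\left(-570 + 2 \left(-13\right) \frac{1}{25}\right) \left(-711\right) + 588} = \frac{1}{\left(-570 - \frac{26}{25}\right) \left(-711\right) + 588} = \frac{1}{\left(- \frac{14276}{25}\right) \left(-711\right) + 588} = \frac{1}{\frac{10150236}{25} + 588} = \frac{1}{\frac{10164936}{25}} = \frac{25}{10164936}$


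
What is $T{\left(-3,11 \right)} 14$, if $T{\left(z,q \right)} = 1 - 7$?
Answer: $-84$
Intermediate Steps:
$T{\left(z,q \right)} = -6$
$T{\left(-3,11 \right)} 14 = \left(-6\right) 14 = -84$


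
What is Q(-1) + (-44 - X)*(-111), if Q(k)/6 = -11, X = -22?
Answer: 2376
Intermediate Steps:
Q(k) = -66 (Q(k) = 6*(-11) = -66)
Q(-1) + (-44 - X)*(-111) = -66 + (-44 - 1*(-22))*(-111) = -66 + (-44 + 22)*(-111) = -66 - 22*(-111) = -66 + 2442 = 2376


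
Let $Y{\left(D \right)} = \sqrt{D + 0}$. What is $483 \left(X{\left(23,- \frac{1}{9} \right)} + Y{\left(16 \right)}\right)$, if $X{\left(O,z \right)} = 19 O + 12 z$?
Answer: $212359$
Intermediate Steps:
$X{\left(O,z \right)} = 12 z + 19 O$
$Y{\left(D \right)} = \sqrt{D}$
$483 \left(X{\left(23,- \frac{1}{9} \right)} + Y{\left(16 \right)}\right) = 483 \left(\left(12 \left(- \frac{1}{9}\right) + 19 \cdot 23\right) + \sqrt{16}\right) = 483 \left(\left(12 \left(\left(-1\right) \frac{1}{9}\right) + 437\right) + 4\right) = 483 \left(\left(12 \left(- \frac{1}{9}\right) + 437\right) + 4\right) = 483 \left(\left(- \frac{4}{3} + 437\right) + 4\right) = 483 \left(\frac{1307}{3} + 4\right) = 483 \cdot \frac{1319}{3} = 212359$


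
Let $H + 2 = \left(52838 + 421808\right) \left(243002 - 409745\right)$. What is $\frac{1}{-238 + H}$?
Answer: $- \frac{1}{79143898218} \approx -1.2635 \cdot 10^{-11}$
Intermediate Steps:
$H = -79143897980$ ($H = -2 + \left(52838 + 421808\right) \left(243002 - 409745\right) = -2 + 474646 \left(-166743\right) = -2 - 79143897978 = -79143897980$)
$\frac{1}{-238 + H} = \frac{1}{-238 - 79143897980} = \frac{1}{-79143898218} = - \frac{1}{79143898218}$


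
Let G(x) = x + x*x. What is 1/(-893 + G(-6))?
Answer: -1/863 ≈ -0.0011587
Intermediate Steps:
G(x) = x + x²
1/(-893 + G(-6)) = 1/(-893 - 6*(1 - 6)) = 1/(-893 - 6*(-5)) = 1/(-893 + 30) = 1/(-863) = -1/863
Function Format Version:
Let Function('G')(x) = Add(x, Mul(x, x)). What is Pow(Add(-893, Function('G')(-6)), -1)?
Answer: Rational(-1, 863) ≈ -0.0011587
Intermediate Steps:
Function('G')(x) = Add(x, Pow(x, 2))
Pow(Add(-893, Function('G')(-6)), -1) = Pow(Add(-893, Mul(-6, Add(1, -6))), -1) = Pow(Add(-893, Mul(-6, -5)), -1) = Pow(Add(-893, 30), -1) = Pow(-863, -1) = Rational(-1, 863)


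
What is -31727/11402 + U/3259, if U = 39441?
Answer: 346307989/37159118 ≈ 9.3196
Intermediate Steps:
-31727/11402 + U/3259 = -31727/11402 + 39441/3259 = 346307989/37159118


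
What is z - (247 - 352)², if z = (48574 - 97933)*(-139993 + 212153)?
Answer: -3561756465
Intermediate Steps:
z = -3561745440 (z = -49359*72160 = -3561745440)
z - (247 - 352)² = -3561745440 - (247 - 352)² = -3561745440 - 1*(-105)² = -3561745440 - 1*11025 = -3561745440 - 11025 = -3561756465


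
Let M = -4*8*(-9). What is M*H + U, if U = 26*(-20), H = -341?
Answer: -98728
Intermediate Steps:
U = -520
M = 288 (M = -32*(-9) = 288)
M*H + U = 288*(-341) - 520 = -98208 - 520 = -98728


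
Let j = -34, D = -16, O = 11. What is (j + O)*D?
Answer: 368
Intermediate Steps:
(j + O)*D = (-34 + 11)*(-16) = -23*(-16) = 368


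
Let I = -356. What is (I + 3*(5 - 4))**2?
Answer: 124609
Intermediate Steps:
(I + 3*(5 - 4))**2 = (-356 + 3*(5 - 4))**2 = (-356 + 3*1)**2 = (-356 + 3)**2 = (-353)**2 = 124609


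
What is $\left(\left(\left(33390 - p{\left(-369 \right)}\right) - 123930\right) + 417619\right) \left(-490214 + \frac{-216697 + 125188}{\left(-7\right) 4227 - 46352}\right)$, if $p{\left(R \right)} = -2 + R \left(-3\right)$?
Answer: $- \frac{12135115547493510}{75941} \approx -1.598 \cdot 10^{11}$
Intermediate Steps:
$p{\left(R \right)} = -2 - 3 R$
$\left(\left(\left(33390 - p{\left(-369 \right)}\right) - 123930\right) + 417619\right) \left(-490214 + \frac{-216697 + 125188}{\left(-7\right) 4227 - 46352}\right) = \left(\left(\left(33390 - \left(-2 - -1107\right)\right) - 123930\right) + 417619\right) \left(-490214 + \frac{-216697 + 125188}{\left(-7\right) 4227 - 46352}\right) = \left(\left(\left(33390 - \left(-2 + 1107\right)\right) - 123930\right) + 417619\right) \left(-490214 - \frac{91509}{-29589 - 46352}\right) = \left(\left(\left(33390 - 1105\right) - 123930\right) + 417619\right) \left(-490214 - \frac{91509}{-75941}\right) = \left(\left(\left(33390 - 1105\right) - 123930\right) + 417619\right) \left(-490214 - - \frac{91509}{75941}\right) = \left(\left(32285 - 123930\right) + 417619\right) \left(-490214 + \frac{91509}{75941}\right) = \left(-91645 + 417619\right) \left(- \frac{37227249865}{75941}\right) = 325974 \left(- \frac{37227249865}{75941}\right) = - \frac{12135115547493510}{75941}$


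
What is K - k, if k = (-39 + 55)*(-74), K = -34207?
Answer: -33023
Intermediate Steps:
k = -1184 (k = 16*(-74) = -1184)
K - k = -34207 - 1*(-1184) = -34207 + 1184 = -33023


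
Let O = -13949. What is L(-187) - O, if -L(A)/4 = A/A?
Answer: 13945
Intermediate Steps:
L(A) = -4 (L(A) = -4*A/A = -4*1 = -4)
L(-187) - O = -4 - 1*(-13949) = -4 + 13949 = 13945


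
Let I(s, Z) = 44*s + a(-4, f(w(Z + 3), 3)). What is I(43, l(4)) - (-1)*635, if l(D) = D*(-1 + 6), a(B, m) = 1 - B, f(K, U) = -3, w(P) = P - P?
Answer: 2532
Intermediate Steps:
w(P) = 0
l(D) = 5*D (l(D) = D*5 = 5*D)
I(s, Z) = 5 + 44*s (I(s, Z) = 44*s + (1 - 1*(-4)) = 44*s + (1 + 4) = 44*s + 5 = 5 + 44*s)
I(43, l(4)) - (-1)*635 = (5 + 44*43) - (-1)*635 = (5 + 1892) - 1*(-635) = 1897 + 635 = 2532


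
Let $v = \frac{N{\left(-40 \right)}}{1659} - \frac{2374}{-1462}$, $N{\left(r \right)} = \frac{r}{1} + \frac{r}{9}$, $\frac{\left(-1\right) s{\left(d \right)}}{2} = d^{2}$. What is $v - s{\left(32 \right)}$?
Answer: $\frac{22370451625}{10914561} \approx 2049.6$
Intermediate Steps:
$s{\left(d \right)} = - 2 d^{2}$
$N{\left(r \right)} = \frac{10 r}{9}$ ($N{\left(r \right)} = r 1 + r \frac{1}{9} = r + \frac{r}{9} = \frac{10 r}{9}$)
$v = \frac{17430697}{10914561}$ ($v = \frac{\frac{10}{9} \left(-40\right)}{1659} - \frac{2374}{-1462} = \left(- \frac{400}{9}\right) \frac{1}{1659} - - \frac{1187}{731} = - \frac{400}{14931} + \frac{1187}{731} = \frac{17430697}{10914561} \approx 1.597$)
$v - s{\left(32 \right)} = \frac{17430697}{10914561} - - 2 \cdot 32^{2} = \frac{17430697}{10914561} - \left(-2\right) 1024 = \frac{17430697}{10914561} - -2048 = \frac{17430697}{10914561} + 2048 = \frac{22370451625}{10914561}$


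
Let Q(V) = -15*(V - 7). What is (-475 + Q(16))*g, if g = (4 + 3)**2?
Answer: -29890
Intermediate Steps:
Q(V) = 105 - 15*V (Q(V) = -15*(-7 + V) = 105 - 15*V)
g = 49 (g = 7**2 = 49)
(-475 + Q(16))*g = (-475 + (105 - 15*16))*49 = (-475 + (105 - 240))*49 = (-475 - 135)*49 = -610*49 = -29890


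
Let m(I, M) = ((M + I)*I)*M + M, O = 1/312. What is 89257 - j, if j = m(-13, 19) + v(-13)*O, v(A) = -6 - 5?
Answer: 28304651/312 ≈ 90720.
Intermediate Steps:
v(A) = -11
O = 1/312 ≈ 0.0032051
m(I, M) = M + I*M*(I + M) (m(I, M) = ((I + M)*I)*M + M = (I*(I + M))*M + M = I*M*(I + M) + M = M + I*M*(I + M))
j = -456467/312 (j = 19*(1 + (-13)**2 - 13*19) - 11*1/312 = 19*(1 + 169 - 247) - 11/312 = 19*(-77) - 11/312 = -1463 - 11/312 = -456467/312 ≈ -1463.0)
89257 - j = 89257 - 1*(-456467/312) = 89257 + 456467/312 = 28304651/312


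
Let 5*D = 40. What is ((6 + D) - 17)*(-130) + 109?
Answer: 499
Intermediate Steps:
D = 8 (D = (1/5)*40 = 8)
((6 + D) - 17)*(-130) + 109 = ((6 + 8) - 17)*(-130) + 109 = (14 - 17)*(-130) + 109 = -3*(-130) + 109 = 390 + 109 = 499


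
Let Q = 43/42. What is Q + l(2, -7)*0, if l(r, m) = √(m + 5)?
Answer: 43/42 ≈ 1.0238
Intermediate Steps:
Q = 43/42 (Q = 43*(1/42) = 43/42 ≈ 1.0238)
l(r, m) = √(5 + m)
Q + l(2, -7)*0 = 43/42 + √(5 - 7)*0 = 43/42 + √(-2)*0 = 43/42 + (I*√2)*0 = 43/42 + 0 = 43/42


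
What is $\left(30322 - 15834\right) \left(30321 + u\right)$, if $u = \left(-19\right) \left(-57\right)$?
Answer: $454981152$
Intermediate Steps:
$u = 1083$
$\left(30322 - 15834\right) \left(30321 + u\right) = \left(30322 - 15834\right) \left(30321 + 1083\right) = 14488 \cdot 31404 = 454981152$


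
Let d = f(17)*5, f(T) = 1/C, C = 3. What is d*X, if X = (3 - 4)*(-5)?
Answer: 25/3 ≈ 8.3333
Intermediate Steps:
X = 5 (X = -1*(-5) = 5)
f(T) = 1/3
d = 5/3 (d = (1/3)*5 = 5/3 ≈ 1.6667)
d*X = (5/3)*5 = 25/3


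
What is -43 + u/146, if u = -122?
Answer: -3200/73 ≈ -43.836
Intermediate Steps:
-43 + u/146 = -43 - 122/146 = -43 - 122*1/146 = -43 - 61/73 = -3200/73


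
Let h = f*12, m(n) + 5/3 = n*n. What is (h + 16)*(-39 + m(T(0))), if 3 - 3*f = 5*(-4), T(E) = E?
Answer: -4392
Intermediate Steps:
m(n) = -5/3 + n**2 (m(n) = -5/3 + n*n = -5/3 + n**2)
f = 23/3 (f = 1 - 5*(-4)/3 = 1 - 1/3*(-20) = 1 + 20/3 = 23/3 ≈ 7.6667)
h = 92 (h = (23/3)*12 = 92)
(h + 16)*(-39 + m(T(0))) = (92 + 16)*(-39 + (-5/3 + 0**2)) = 108*(-39 + (-5/3 + 0)) = 108*(-39 - 5/3) = 108*(-122/3) = -4392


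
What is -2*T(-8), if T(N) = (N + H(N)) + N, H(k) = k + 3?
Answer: 42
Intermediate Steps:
H(k) = 3 + k
T(N) = 3 + 3*N (T(N) = (N + (3 + N)) + N = (3 + 2*N) + N = 3 + 3*N)
-2*T(-8) = -2*(3 + 3*(-8)) = -2*(3 - 24) = -2*(-21) = 42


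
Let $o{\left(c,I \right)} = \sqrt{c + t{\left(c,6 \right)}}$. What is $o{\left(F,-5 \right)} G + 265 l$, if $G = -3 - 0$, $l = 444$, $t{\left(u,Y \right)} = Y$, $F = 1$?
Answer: $117660 - 3 \sqrt{7} \approx 1.1765 \cdot 10^{5}$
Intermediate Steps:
$o{\left(c,I \right)} = \sqrt{6 + c}$ ($o{\left(c,I \right)} = \sqrt{c + 6} = \sqrt{6 + c}$)
$G = -3$ ($G = -3 + 0 = -3$)
$o{\left(F,-5 \right)} G + 265 l = \sqrt{6 + 1} \left(-3\right) + 265 \cdot 444 = \sqrt{7} \left(-3\right) + 117660 = - 3 \sqrt{7} + 117660 = 117660 - 3 \sqrt{7}$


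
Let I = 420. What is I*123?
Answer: 51660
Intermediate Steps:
I*123 = 420*123 = 51660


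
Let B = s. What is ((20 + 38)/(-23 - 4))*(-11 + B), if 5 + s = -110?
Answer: 812/3 ≈ 270.67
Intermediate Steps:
s = -115 (s = -5 - 110 = -115)
B = -115
((20 + 38)/(-23 - 4))*(-11 + B) = ((20 + 38)/(-23 - 4))*(-11 - 115) = (58/(-27))*(-126) = (58*(-1/27))*(-126) = -58/27*(-126) = 812/3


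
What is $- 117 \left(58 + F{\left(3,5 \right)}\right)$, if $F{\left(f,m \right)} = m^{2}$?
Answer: $-9711$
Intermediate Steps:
$- 117 \left(58 + F{\left(3,5 \right)}\right) = - 117 \left(58 + 5^{2}\right) = - 117 \left(58 + 25\right) = \left(-117\right) 83 = -9711$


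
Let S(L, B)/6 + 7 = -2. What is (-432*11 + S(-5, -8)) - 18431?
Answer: -23237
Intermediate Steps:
S(L, B) = -54 (S(L, B) = -42 + 6*(-2) = -42 - 12 = -54)
(-432*11 + S(-5, -8)) - 18431 = (-432*11 - 54) - 18431 = (-54*88 - 54) - 18431 = (-4752 - 54) - 18431 = -4806 - 18431 = -23237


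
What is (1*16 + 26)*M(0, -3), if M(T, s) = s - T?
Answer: -126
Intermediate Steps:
(1*16 + 26)*M(0, -3) = (1*16 + 26)*(-3 - 1*0) = (16 + 26)*(-3 + 0) = 42*(-3) = -126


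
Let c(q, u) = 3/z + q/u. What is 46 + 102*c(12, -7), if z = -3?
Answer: -1616/7 ≈ -230.86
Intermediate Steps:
c(q, u) = -1 + q/u (c(q, u) = 3/(-3) + q/u = 3*(-⅓) + q/u = -1 + q/u)
46 + 102*c(12, -7) = 46 + 102*((12 - 1*(-7))/(-7)) = 46 + 102*(-(12 + 7)/7) = 46 + 102*(-⅐*19) = 46 + 102*(-19/7) = 46 - 1938/7 = -1616/7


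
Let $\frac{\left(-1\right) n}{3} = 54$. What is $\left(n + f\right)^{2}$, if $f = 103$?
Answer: $3481$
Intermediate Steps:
$n = -162$ ($n = \left(-3\right) 54 = -162$)
$\left(n + f\right)^{2} = \left(-162 + 103\right)^{2} = \left(-59\right)^{2} = 3481$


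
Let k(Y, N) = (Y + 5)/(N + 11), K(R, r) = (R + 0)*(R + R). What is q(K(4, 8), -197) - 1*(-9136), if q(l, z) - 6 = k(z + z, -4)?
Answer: 63605/7 ≈ 9086.4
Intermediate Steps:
K(R, r) = 2*R² (K(R, r) = R*(2*R) = 2*R²)
k(Y, N) = (5 + Y)/(11 + N)
q(l, z) = 47/7 + 2*z/7 (q(l, z) = 6 + (5 + (z + z))/(11 - 4) = 6 + (5 + 2*z)/7 = 6 + (5/7 + 2*z/7) = 47/7 + 2*z/7)
q(K(4, 8), -197) - 1*(-9136) = (47/7 + (2/7)*(-197)) - 1*(-9136) = (47/7 - 394/7) + 9136 = -347/7 + 9136 = 63605/7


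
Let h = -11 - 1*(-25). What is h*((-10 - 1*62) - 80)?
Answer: -2128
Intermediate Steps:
h = 14 (h = -11 + 25 = 14)
h*((-10 - 1*62) - 80) = 14*((-10 - 1*62) - 80) = 14*((-10 - 62) - 80) = 14*(-72 - 80) = 14*(-152) = -2128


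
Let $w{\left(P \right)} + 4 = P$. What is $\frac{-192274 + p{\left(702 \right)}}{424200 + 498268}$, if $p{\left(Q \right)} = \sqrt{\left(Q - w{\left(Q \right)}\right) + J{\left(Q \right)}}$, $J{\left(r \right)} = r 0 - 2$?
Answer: $- \frac{96137}{461234} + \frac{\sqrt{2}}{922468} \approx -0.20843$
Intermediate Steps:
$J{\left(r \right)} = -2$ ($J{\left(r \right)} = 0 - 2 = -2$)
$w{\left(P \right)} = -4 + P$
$p{\left(Q \right)} = \sqrt{2}$ ($p{\left(Q \right)} = \sqrt{\left(Q - \left(-4 + Q\right)\right) - 2} = \sqrt{4 - 2} = \sqrt{2}$)
$\frac{-192274 + p{\left(702 \right)}}{424200 + 498268} = \frac{-192274 + \sqrt{2}}{424200 + 498268} = \frac{-192274 + \sqrt{2}}{922468} = \left(-192274 + \sqrt{2}\right) \frac{1}{922468} = - \frac{96137}{461234} + \frac{\sqrt{2}}{922468}$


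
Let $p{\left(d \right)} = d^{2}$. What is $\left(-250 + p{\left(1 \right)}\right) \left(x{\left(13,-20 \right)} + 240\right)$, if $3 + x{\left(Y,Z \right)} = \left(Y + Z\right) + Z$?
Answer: $-52290$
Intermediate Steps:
$x{\left(Y,Z \right)} = -3 + Y + 2 Z$ ($x{\left(Y,Z \right)} = -3 + \left(\left(Y + Z\right) + Z\right) = -3 + \left(Y + 2 Z\right) = -3 + Y + 2 Z$)
$\left(-250 + p{\left(1 \right)}\right) \left(x{\left(13,-20 \right)} + 240\right) = \left(-250 + 1^{2}\right) \left(\left(-3 + 13 + 2 \left(-20\right)\right) + 240\right) = \left(-250 + 1\right) \left(\left(-3 + 13 - 40\right) + 240\right) = - 249 \left(-30 + 240\right) = \left(-249\right) 210 = -52290$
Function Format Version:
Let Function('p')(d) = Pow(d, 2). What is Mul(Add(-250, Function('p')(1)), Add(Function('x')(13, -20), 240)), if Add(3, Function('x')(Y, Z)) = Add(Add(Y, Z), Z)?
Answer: -52290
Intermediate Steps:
Function('x')(Y, Z) = Add(-3, Y, Mul(2, Z)) (Function('x')(Y, Z) = Add(-3, Add(Add(Y, Z), Z)) = Add(-3, Add(Y, Mul(2, Z))) = Add(-3, Y, Mul(2, Z)))
Mul(Add(-250, Function('p')(1)), Add(Function('x')(13, -20), 240)) = Mul(Add(-250, Pow(1, 2)), Add(Add(-3, 13, Mul(2, -20)), 240)) = Mul(Add(-250, 1), Add(Add(-3, 13, -40), 240)) = Mul(-249, Add(-30, 240)) = Mul(-249, 210) = -52290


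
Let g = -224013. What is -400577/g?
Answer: 400577/224013 ≈ 1.7882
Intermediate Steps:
-400577/g = -400577/(-224013) = -400577*(-1/224013) = 400577/224013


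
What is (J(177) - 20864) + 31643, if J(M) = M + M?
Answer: 11133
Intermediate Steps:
J(M) = 2*M
(J(177) - 20864) + 31643 = (2*177 - 20864) + 31643 = (354 - 20864) + 31643 = -20510 + 31643 = 11133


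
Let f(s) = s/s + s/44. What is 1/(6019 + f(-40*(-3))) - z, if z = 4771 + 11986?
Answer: -1110151239/66250 ≈ -16757.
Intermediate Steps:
f(s) = 1 + s/44 (f(s) = 1 + s*(1/44) = 1 + s/44)
z = 16757
1/(6019 + f(-40*(-3))) - z = 1/(6019 + (1 + (-40*(-3))/44)) - 1*16757 = 1/(6019 + (1 + (1/44)*120)) - 16757 = 1/(6019 + (1 + 30/11)) - 16757 = 1/(6019 + 41/11) - 16757 = 1/(66250/11) - 16757 = 11/66250 - 16757 = -1110151239/66250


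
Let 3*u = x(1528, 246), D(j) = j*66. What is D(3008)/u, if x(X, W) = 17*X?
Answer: 74448/3247 ≈ 22.928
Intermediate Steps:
D(j) = 66*j
u = 25976/3 (u = (17*1528)/3 = (1/3)*25976 = 25976/3 ≈ 8658.7)
D(3008)/u = (66*3008)/(25976/3) = 198528*(3/25976) = 74448/3247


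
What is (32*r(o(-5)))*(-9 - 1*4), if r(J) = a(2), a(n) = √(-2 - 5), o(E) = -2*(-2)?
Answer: -416*I*√7 ≈ -1100.6*I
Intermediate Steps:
o(E) = 4
a(n) = I*√7 (a(n) = √(-7) = I*√7)
r(J) = I*√7
(32*r(o(-5)))*(-9 - 1*4) = (32*(I*√7))*(-9 - 1*4) = (32*I*√7)*(-9 - 4) = (32*I*√7)*(-13) = -416*I*√7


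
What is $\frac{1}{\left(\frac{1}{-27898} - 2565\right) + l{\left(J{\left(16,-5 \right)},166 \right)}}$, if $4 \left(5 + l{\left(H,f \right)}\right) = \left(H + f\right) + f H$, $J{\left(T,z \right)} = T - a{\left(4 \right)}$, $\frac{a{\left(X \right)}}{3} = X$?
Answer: $- \frac{13949}{32940564} \approx -0.00042346$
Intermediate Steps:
$a{\left(X \right)} = 3 X$
$J{\left(T,z \right)} = -12 + T$ ($J{\left(T,z \right)} = T - 3 \cdot 4 = T - 12 = -12 + T$)
$l{\left(H,f \right)} = -5 + \frac{H}{4} + \frac{f}{4} + \frac{H f}{4}$ ($l{\left(H,f \right)} = -5 + \frac{\left(H + f\right) + f H}{4} = -5 + \frac{\left(H + f\right) + H f}{4} = -5 + \frac{H + f + H f}{4} = -5 + \left(\frac{H}{4} + \frac{f}{4} + \frac{H f}{4}\right) = -5 + \frac{H}{4} + \frac{f}{4} + \frac{H f}{4}$)
$\frac{1}{\left(\frac{1}{-27898} - 2565\right) + l{\left(J{\left(16,-5 \right)},166 \right)}} = \frac{1}{\left(\frac{1}{-27898} - 2565\right) + \left(-5 + \frac{-12 + 16}{4} + \frac{1}{4} \cdot 166 + \frac{1}{4} \left(-12 + 16\right) 166\right)} = \frac{1}{\left(- \frac{1}{27898} - 2565\right) + \left(-5 + \frac{1}{4} \cdot 4 + \frac{83}{2} + \frac{1}{4} \cdot 4 \cdot 166\right)} = \frac{1}{- \frac{71558371}{27898} + \left(-5 + 1 + \frac{83}{2} + 166\right)} = \frac{1}{- \frac{71558371}{27898} + \frac{407}{2}} = \frac{1}{- \frac{32940564}{13949}} = - \frac{13949}{32940564}$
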